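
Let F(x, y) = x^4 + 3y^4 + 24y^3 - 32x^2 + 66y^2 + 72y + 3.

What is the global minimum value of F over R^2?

-280

F(x,y) separates as P(x) + Q(y) + 3, so its minimum is min P + min Q + 3.
P'(x) = 4x(x - 4)(x + 4) vanishes at x ∈ {-4, 0, 4}; Q'(y) = 12(y + 1)(y + 2)(y + 3) vanishes at y ∈ {-3, -2, -1}.
Local minima of P (where P''>0): P(-4)=-256, P(4)=-256. Local minima of Q: Q(-3)=-27, Q(-1)=-27.
So the global minimum of F is P(-4) + Q(-3) + 3 = -256 − 27 + 3 = -280, attained at (-4, -3).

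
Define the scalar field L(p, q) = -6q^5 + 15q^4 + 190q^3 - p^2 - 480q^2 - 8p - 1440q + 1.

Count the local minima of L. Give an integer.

0

L separates as a function of p plus a function of q, so ∇L=0 decouples.
∂L/∂p = -2(p + 4) = 0 at p ∈ {-4}; ∂L/∂q = -30(q - 4)(q - 3)(q + 1)(q + 4) = 0 at q ∈ {-4, -1, 3, 4}.
The Hessian is diagonal: diag(L_pp, L_qq). Second derivatives: L_pp(-4)=-2; L_qq(-4)=5040, L_qq(-1)=-1800, L_qq(3)=840, L_qq(4)=-1200.
Local minima occur where both diagonal entries positive: none. Count: 0.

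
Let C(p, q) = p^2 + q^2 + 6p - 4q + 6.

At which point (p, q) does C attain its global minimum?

(-3, 2)

C(p,q) separates as A(p) + B(q) + 6, so its minimum is min A + min B + 6.
A'(p) = 2p + 6 vanishes at p ∈ {-3}; B'(q) = 2q - 4 vanishes at q ∈ {2}.
Local minima of A (where A''>0): A(-3)=-9. Local minima of B: B(2)=-4.
So the global minimum of C is A(-3) + B(2) + 6 = -9 − 4 + 6 = -7, attained at (-3, 2).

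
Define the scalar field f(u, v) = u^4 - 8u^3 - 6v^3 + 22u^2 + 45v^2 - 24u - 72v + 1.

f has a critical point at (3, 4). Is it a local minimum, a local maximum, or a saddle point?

The mixed partial ∂²f/∂u∂v is 0, so the Hessian at any point is diag(f_uu, f_vv) = diag(4(3u^2 - 12u + 11), 18(-2v + 5)).
At (3, 4): H = diag(8, -54).
The eigenvalues have opposite signs, so H is indefinite: a saddle point.

saddle point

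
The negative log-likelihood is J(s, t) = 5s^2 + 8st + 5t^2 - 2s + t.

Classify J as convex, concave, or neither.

convex

J is quadratic, so its Hessian is the constant matrix H = [[10, 8], [8, 10]].
det(H) = 36, tr(H) = 20.
det(H) > 0 and tr(H) > 0, so H is positive definite everywhere: convex.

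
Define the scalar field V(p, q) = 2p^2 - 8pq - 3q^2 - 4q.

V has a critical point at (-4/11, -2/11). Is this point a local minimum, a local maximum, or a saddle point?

The Hessian of V is constant: H = [[4, -8], [-8, -6]].
det(H) = 4·(-6) − (-8)² = -88.
Since det(H) < 0, H is indefinite and the critical point is a saddle point.

saddle point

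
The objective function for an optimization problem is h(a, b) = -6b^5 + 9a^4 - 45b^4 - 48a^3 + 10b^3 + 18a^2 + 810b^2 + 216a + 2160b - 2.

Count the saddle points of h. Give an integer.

6

h separates as a function of a plus a function of b, so ∇h=0 decouples.
∂h/∂a = 36(a - 3)(a - 2)(a + 1) = 0 at a ∈ {-1, 2, 3}; ∂h/∂b = -30(b - 3)(b + 2)(b + 3)(b + 4) = 0 at b ∈ {-4, -3, -2, 3}.
The Hessian is diagonal: diag(h_aa, h_bb). Second derivatives: h_aa(-1)=432, h_aa(2)=-108, h_aa(3)=144; h_bb(-4)=420, h_bb(-3)=-180, h_bb(-2)=300, h_bb(3)=-6300.
Saddle points occur where the two diagonal entries have opposite signs: (-1, -3), (-1, 3), (2, -4), (2, -2), (3, -3), (3, 3). Count: 6.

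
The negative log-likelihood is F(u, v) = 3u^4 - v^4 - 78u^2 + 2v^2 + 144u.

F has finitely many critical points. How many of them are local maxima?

2

F separates as a function of u plus a function of v, so ∇F=0 decouples.
∂F/∂u = 12(u - 3)(u - 1)(u + 4) = 0 at u ∈ {-4, 1, 3}; ∂F/∂v = -4v(v - 1)(v + 1) = 0 at v ∈ {-1, 0, 1}.
The Hessian is diagonal: diag(F_uu, F_vv). Second derivatives: F_uu(-4)=420, F_uu(1)=-120, F_uu(3)=168; F_vv(-1)=-8, F_vv(0)=4, F_vv(1)=-8.
Local maxima occur where both diagonal entries negative: (1, -1), (1, 1). Count: 2.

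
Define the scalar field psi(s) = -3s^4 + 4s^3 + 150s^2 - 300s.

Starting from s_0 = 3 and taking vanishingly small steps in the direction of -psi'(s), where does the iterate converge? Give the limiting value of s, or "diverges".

1

psi'(s) = -12(s - 5)(s - 1)(s + 5), so psi'(3) = 384.
Gradient descent moves in the -psi' direction, i.e. s is decreasing.
The nearest critical point in that direction is s = 1, where psi'' = 288 > 0 (a local minimum). The iterate converges there.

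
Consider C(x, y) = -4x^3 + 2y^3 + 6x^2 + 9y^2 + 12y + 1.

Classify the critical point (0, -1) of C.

The mixed partial ∂²C/∂x∂y is 0, so the Hessian at any point is diag(C_xx, C_yy) = diag(12(-2x + 1), 6(2y + 3)).
At (0, -1): H = diag(12, 6).
Both eigenvalues are positive, so H is positive definite: a local minimum.

local minimum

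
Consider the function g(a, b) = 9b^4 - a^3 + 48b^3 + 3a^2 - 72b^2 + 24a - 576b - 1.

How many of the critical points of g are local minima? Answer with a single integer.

g separates as a function of a plus a function of b, so ∇g=0 decouples.
∂g/∂a = -3(a - 4)(a + 2) = 0 at a ∈ {-2, 4}; ∂g/∂b = 36(b - 2)(b + 2)(b + 4) = 0 at b ∈ {-4, -2, 2}.
The Hessian is diagonal: diag(g_aa, g_bb). Second derivatives: g_aa(-2)=18, g_aa(4)=-18; g_bb(-4)=432, g_bb(-2)=-288, g_bb(2)=864.
Local minima occur where both diagonal entries positive: (-2, -4), (-2, 2). Count: 2.

2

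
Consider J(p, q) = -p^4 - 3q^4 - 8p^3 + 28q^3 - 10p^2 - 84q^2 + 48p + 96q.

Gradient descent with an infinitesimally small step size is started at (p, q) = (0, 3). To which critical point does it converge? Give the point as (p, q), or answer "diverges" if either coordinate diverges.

(-3, 2)

J is separable, so gradient descent decouples: p follows -∂J/∂p, q follows -∂J/∂q.
∂J/∂p = -4(p - 1)(p + 3)(p + 4); at p=0 this is 48, so p decreases.
∂J/∂q = -12(q - 4)(q - 2)(q - 1); at q=3 this is 24, so q decreases.
p converges to its nearest critical value -3 (a local min of the p-part); q converges to 2. The iterate converges to (-3, 2).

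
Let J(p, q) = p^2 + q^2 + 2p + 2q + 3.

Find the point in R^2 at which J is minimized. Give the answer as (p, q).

J(p,q) separates as A(p) + B(q) + 3, so its minimum is min A + min B + 3.
A'(p) = 2p + 2 vanishes at p ∈ {-1}; B'(q) = 2q + 2 vanishes at q ∈ {-1}.
Local minima of A (where A''>0): A(-1)=-1. Local minima of B: B(-1)=-1.
So the global minimum of J is A(-1) + B(-1) + 3 = -1 − 1 + 3 = 1, attained at (-1, -1).

(-1, -1)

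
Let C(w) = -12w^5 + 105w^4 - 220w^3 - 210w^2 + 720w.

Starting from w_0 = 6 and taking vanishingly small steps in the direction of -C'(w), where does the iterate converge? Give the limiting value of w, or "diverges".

diverges

C'(w) = -60(w - 4)(w - 3)(w - 1)(w + 1), so C'(6) = -12600.
Gradient descent moves in the -C' direction, i.e. w is increasing.
There is no critical point above w=6, and C' keeps the same sign, so the iterate runs off to +∞.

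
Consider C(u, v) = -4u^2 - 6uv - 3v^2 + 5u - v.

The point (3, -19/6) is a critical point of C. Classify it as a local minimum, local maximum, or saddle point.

local maximum

The Hessian of C is constant: H = [[-8, -6], [-6, -6]].
det(H) = (-8)·(-6) − (-6)² = 12.
det(H) > 0 and tr(H) = -14 < 0, so H is negative definite and the point is a local maximum.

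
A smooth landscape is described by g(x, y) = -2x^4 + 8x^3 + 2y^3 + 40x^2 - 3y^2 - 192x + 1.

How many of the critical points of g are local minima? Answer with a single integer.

g separates as a function of x plus a function of y, so ∇g=0 decouples.
∂g/∂x = -8(x - 4)(x - 2)(x + 3) = 0 at x ∈ {-3, 2, 4}; ∂g/∂y = 6y(y - 1) = 0 at y ∈ {0, 1}.
The Hessian is diagonal: diag(g_xx, g_yy). Second derivatives: g_xx(-3)=-280, g_xx(2)=80, g_xx(4)=-112; g_yy(0)=-6, g_yy(1)=6.
Local minima occur where both diagonal entries positive: (2, 1). Count: 1.

1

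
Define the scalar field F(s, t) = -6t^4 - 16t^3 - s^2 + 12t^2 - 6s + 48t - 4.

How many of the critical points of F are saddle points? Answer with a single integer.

F separates as a function of s plus a function of t, so ∇F=0 decouples.
∂F/∂s = -2(s + 3) = 0 at s ∈ {-3}; ∂F/∂t = -24(t - 1)(t + 1)(t + 2) = 0 at t ∈ {-2, -1, 1}.
The Hessian is diagonal: diag(F_ss, F_tt). Second derivatives: F_ss(-3)=-2; F_tt(-2)=-72, F_tt(-1)=48, F_tt(1)=-144.
Saddle points occur where the two diagonal entries have opposite signs: (-3, -1). Count: 1.

1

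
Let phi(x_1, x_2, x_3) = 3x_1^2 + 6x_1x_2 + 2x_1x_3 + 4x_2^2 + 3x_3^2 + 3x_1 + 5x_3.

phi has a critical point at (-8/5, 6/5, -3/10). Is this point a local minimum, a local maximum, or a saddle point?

local minimum

The Hessian is constant: H = [[6, 6, 2], [6, 8, 0], [2, 0, 6]].
Leading principal minors: Δ₁ = 6, Δ₂ = 12, Δ₃ = 40.
All leading minors are positive, so H is positive definite: a local minimum.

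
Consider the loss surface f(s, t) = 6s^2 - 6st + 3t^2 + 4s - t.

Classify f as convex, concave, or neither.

convex

f is quadratic, so its Hessian is the constant matrix H = [[12, -6], [-6, 6]].
det(H) = 36, tr(H) = 18.
det(H) > 0 and tr(H) > 0, so H is positive definite everywhere: convex.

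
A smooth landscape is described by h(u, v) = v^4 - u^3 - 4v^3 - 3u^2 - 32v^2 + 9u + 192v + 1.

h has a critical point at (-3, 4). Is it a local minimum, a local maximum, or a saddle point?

The mixed partial ∂²h/∂u∂v is 0, so the Hessian at any point is diag(h_uu, h_vv) = diag(-6(u + 1), 4(3v^2 - 6v - 16)).
At (-3, 4): H = diag(12, 32).
Both eigenvalues are positive, so H is positive definite: a local minimum.

local minimum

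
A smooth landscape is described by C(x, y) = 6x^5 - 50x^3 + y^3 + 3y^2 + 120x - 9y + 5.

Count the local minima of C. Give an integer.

2

C separates as a function of x plus a function of y, so ∇C=0 decouples.
∂C/∂x = 30(x - 2)(x - 1)(x + 1)(x + 2) = 0 at x ∈ {-2, -1, 1, 2}; ∂C/∂y = 3(y - 1)(y + 3) = 0 at y ∈ {-3, 1}.
The Hessian is diagonal: diag(C_xx, C_yy). Second derivatives: C_xx(-2)=-360, C_xx(-1)=180, C_xx(1)=-180, C_xx(2)=360; C_yy(-3)=-12, C_yy(1)=12.
Local minima occur where both diagonal entries positive: (-1, 1), (2, 1). Count: 2.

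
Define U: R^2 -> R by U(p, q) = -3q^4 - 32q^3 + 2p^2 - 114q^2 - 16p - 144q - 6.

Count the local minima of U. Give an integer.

1

U separates as a function of p plus a function of q, so ∇U=0 decouples.
∂U/∂p = 4(p - 4) = 0 at p ∈ {4}; ∂U/∂q = -12(q + 1)(q + 3)(q + 4) = 0 at q ∈ {-4, -3, -1}.
The Hessian is diagonal: diag(U_pp, U_qq). Second derivatives: U_pp(4)=4; U_qq(-4)=-36, U_qq(-3)=24, U_qq(-1)=-72.
Local minima occur where both diagonal entries positive: (4, -3). Count: 1.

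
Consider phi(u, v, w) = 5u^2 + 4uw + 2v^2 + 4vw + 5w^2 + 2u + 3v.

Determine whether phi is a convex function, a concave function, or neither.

convex

phi is quadratic, so its Hessian is the constant matrix H = [[10, 0, 4], [0, 4, 4], [4, 4, 10]].
Leading principal minors: 10, 40, 176.
All positive ⇒ H ≻ 0 ⇒ convex.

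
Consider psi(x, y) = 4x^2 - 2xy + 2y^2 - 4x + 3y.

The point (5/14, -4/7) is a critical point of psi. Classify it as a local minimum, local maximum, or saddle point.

local minimum

The Hessian of psi is constant: H = [[8, -2], [-2, 4]].
det(H) = 8·4 − (-2)² = 28.
det(H) > 0 and tr(H) = 12 > 0, so H is positive definite and the point is a local minimum.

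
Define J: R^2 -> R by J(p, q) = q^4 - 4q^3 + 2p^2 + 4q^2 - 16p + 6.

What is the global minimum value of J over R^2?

J(p,q) separates as A(p) + B(q) + 6, so its minimum is min A + min B + 6.
A'(p) = 4p - 16 vanishes at p ∈ {4}; B'(q) = 4q(q - 2)(q - 1) vanishes at q ∈ {0, 1, 2}.
Local minima of A (where A''>0): A(4)=-32. Local minima of B: B(0)=0, B(2)=0.
So the global minimum of J is A(4) + B(0) + 6 = -32 + 0 + 6 = -26, attained at (4, 0).

-26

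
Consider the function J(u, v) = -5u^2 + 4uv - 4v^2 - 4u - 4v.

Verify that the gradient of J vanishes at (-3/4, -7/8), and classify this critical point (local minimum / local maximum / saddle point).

∇J = (-10u + 4v - 4, 4u - 8v - 4); substituting (-3/4, -7/8) gives ∇J = (0, 0), so (-3/4, -7/8) is indeed a critical point.
The Hessian of J is constant: H = [[-10, 4], [4, -8]].
det(H) = (-10)·(-8) − 4² = 64.
det(H) > 0 and tr(H) = -18 < 0, so H is negative definite and the point is a local maximum.

local maximum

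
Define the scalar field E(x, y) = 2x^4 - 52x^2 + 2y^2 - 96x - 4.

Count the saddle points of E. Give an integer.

1

E separates as a function of x plus a function of y, so ∇E=0 decouples.
∂E/∂x = 8(x - 4)(x + 1)(x + 3) = 0 at x ∈ {-3, -1, 4}; ∂E/∂y = 4y = 0 at y ∈ {0}.
The Hessian is diagonal: diag(E_xx, E_yy). Second derivatives: E_xx(-3)=112, E_xx(-1)=-80, E_xx(4)=280; E_yy(0)=4.
Saddle points occur where the two diagonal entries have opposite signs: (-1, 0). Count: 1.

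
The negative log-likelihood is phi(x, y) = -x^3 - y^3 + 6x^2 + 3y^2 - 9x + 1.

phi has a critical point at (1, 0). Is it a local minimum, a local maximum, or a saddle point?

local minimum

The mixed partial ∂²phi/∂x∂y is 0, so the Hessian at any point is diag(phi_xx, phi_yy) = diag(6(-x + 2), 6(-y + 1)).
At (1, 0): H = diag(6, 6).
Both eigenvalues are positive, so H is positive definite: a local minimum.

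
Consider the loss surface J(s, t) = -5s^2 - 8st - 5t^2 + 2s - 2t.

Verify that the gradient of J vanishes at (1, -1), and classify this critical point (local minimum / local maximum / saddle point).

local maximum

∇J = (-10s - 8t + 2, -8s - 10t - 2); substituting (1, -1) gives ∇J = (0, 0), so (1, -1) is indeed a critical point.
The Hessian of J is constant: H = [[-10, -8], [-8, -10]].
det(H) = (-10)·(-10) − (-8)² = 36.
det(H) > 0 and tr(H) = -20 < 0, so H is negative definite and the point is a local maximum.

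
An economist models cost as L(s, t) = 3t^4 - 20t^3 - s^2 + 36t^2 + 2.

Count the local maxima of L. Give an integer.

L separates as a function of s plus a function of t, so ∇L=0 decouples.
∂L/∂s = -2s = 0 at s ∈ {0}; ∂L/∂t = 12t(t - 3)(t - 2) = 0 at t ∈ {0, 2, 3}.
The Hessian is diagonal: diag(L_ss, L_tt). Second derivatives: L_ss(0)=-2; L_tt(0)=72, L_tt(2)=-24, L_tt(3)=36.
Local maxima occur where both diagonal entries negative: (0, 2). Count: 1.

1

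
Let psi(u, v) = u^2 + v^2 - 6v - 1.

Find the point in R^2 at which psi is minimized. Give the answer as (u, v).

psi(u,v) separates as P(u) + Q(v) − 1, so its minimum is min P + min Q − 1.
P'(u) = 2u vanishes at u ∈ {0}; Q'(v) = 2v - 6 vanishes at v ∈ {3}.
Local minima of P (where P''>0): P(0)=0. Local minima of Q: Q(3)=-9.
So the global minimum of psi is P(0) + Q(3) − 1 = 0 − 9 − 1 = -10, attained at (0, 3).

(0, 3)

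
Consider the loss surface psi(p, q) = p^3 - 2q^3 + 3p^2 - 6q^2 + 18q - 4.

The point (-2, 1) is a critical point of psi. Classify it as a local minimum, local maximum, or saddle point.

The mixed partial ∂²psi/∂p∂q is 0, so the Hessian at any point is diag(psi_pp, psi_qq) = diag(6(p + 1), -12(q + 1)).
At (-2, 1): H = diag(-6, -24).
Both eigenvalues are negative, so H is negative definite: a local maximum.

local maximum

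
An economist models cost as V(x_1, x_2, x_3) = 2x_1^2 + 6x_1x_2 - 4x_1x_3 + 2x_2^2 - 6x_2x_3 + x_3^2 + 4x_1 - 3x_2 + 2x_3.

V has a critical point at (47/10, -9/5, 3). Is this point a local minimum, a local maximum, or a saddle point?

saddle point

The Hessian is constant: H = [[4, 6, -4], [6, 4, -6], [-4, -6, 2]].
Leading principal minors: Δ₁ = 4, Δ₂ = -20, Δ₃ = 40.
The minors fit neither the all-positive nor the alternating-sign pattern, so H is indefinite: a saddle point.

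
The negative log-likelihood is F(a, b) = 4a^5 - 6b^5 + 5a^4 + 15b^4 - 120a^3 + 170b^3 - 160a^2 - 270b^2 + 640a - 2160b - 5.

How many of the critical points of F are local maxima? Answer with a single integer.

F separates as a function of a plus a function of b, so ∇F=0 decouples.
∂F/∂a = 20(a - 4)(a - 1)(a + 2)(a + 4) = 0 at a ∈ {-4, -2, 1, 4}; ∂F/∂b = -30(b - 4)(b - 3)(b + 2)(b + 3) = 0 at b ∈ {-3, -2, 3, 4}.
The Hessian is diagonal: diag(F_aa, F_bb). Second derivatives: F_aa(-4)=-1600, F_aa(-2)=720, F_aa(1)=-900, F_aa(4)=2880; F_bb(-3)=1260, F_bb(-2)=-900, F_bb(3)=900, F_bb(4)=-1260.
Local maxima occur where both diagonal entries negative: (-4, -2), (-4, 4), (1, -2), (1, 4). Count: 4.

4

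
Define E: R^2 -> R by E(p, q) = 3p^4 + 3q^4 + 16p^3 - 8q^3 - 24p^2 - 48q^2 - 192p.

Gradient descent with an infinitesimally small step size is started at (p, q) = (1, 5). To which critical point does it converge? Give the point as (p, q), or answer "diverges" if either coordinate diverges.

(2, 4)

E is separable, so gradient descent decouples: p follows -∂E/∂p, q follows -∂E/∂q.
∂E/∂p = 12(p - 2)(p + 2)(p + 4); at p=1 this is -180, so p increases.
∂E/∂q = 12q(q - 4)(q + 2); at q=5 this is 420, so q decreases.
p converges to its nearest critical value 2 (a local min of the p-part); q converges to 4. The iterate converges to (2, 4).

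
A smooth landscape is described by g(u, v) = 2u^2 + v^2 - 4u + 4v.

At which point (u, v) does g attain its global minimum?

g(u,v) separates as P(u) + Q(v), so its minimum is min P + min Q.
P'(u) = 4u - 4 vanishes at u ∈ {1}; Q'(v) = 2v + 4 vanishes at v ∈ {-2}.
Local minima of P (where P''>0): P(1)=-2. Local minima of Q: Q(-2)=-4.
So the global minimum of g is P(1) + Q(-2) = -2 − 4 = -6, attained at (1, -2).

(1, -2)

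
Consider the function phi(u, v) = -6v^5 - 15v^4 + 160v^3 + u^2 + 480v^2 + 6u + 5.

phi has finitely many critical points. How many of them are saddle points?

phi separates as a function of u plus a function of v, so ∇phi=0 decouples.
∂phi/∂u = 2(u + 3) = 0 at u ∈ {-3}; ∂phi/∂v = -30v(v - 4)(v + 2)(v + 4) = 0 at v ∈ {-4, -2, 0, 4}.
The Hessian is diagonal: diag(phi_uu, phi_vv). Second derivatives: phi_uu(-3)=2; phi_vv(-4)=1920, phi_vv(-2)=-720, phi_vv(0)=960, phi_vv(4)=-5760.
Saddle points occur where the two diagonal entries have opposite signs: (-3, -2), (-3, 4). Count: 2.

2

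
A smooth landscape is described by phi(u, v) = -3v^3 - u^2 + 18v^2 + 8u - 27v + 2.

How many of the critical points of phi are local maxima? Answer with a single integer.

phi separates as a function of u plus a function of v, so ∇phi=0 decouples.
∂phi/∂u = -2(u - 4) = 0 at u ∈ {4}; ∂phi/∂v = -9(v - 3)(v - 1) = 0 at v ∈ {1, 3}.
The Hessian is diagonal: diag(phi_uu, phi_vv). Second derivatives: phi_uu(4)=-2; phi_vv(1)=18, phi_vv(3)=-18.
Local maxima occur where both diagonal entries negative: (4, 3). Count: 1.

1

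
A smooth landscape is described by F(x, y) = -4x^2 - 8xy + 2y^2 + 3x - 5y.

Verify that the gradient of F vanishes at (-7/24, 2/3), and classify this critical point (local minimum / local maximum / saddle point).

∇F = (-8x - 8y + 3, -8x + 4y - 5); substituting (-7/24, 2/3) gives ∇F = (0, 0), so (-7/24, 2/3) is indeed a critical point.
The Hessian of F is constant: H = [[-8, -8], [-8, 4]].
det(H) = (-8)·4 − (-8)² = -96.
Since det(H) < 0, H is indefinite and the critical point is a saddle point.

saddle point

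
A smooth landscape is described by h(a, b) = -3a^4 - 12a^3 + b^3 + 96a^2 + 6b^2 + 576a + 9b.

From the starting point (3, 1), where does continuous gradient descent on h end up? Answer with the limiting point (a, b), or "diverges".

(-3, -1)

h is separable, so gradient descent decouples: a follows -∂h/∂a, b follows -∂h/∂b.
∂h/∂a = -12(a - 4)(a + 3)(a + 4); at a=3 this is 504, so a decreases.
∂h/∂b = 3(b + 1)(b + 3); at b=1 this is 24, so b decreases.
a converges to its nearest critical value -3 (a local min of the a-part); b converges to -1. The iterate converges to (-3, -1).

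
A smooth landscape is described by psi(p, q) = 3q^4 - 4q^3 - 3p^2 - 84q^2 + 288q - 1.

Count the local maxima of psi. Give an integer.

psi separates as a function of p plus a function of q, so ∇psi=0 decouples.
∂psi/∂p = -6p = 0 at p ∈ {0}; ∂psi/∂q = 12(q - 3)(q - 2)(q + 4) = 0 at q ∈ {-4, 2, 3}.
The Hessian is diagonal: diag(psi_pp, psi_qq). Second derivatives: psi_pp(0)=-6; psi_qq(-4)=504, psi_qq(2)=-72, psi_qq(3)=84.
Local maxima occur where both diagonal entries negative: (0, 2). Count: 1.

1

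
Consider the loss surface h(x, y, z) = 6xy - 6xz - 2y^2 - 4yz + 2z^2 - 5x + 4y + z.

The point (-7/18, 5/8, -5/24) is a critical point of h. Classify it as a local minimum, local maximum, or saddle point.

The Hessian is constant: H = [[0, 6, -6], [6, -4, -4], [-6, -4, 4]].
Leading principal minors: Δ₁ = 0, Δ₂ = -36, Δ₃ = 288.
The minors fit neither the all-positive nor the alternating-sign pattern, so H is indefinite: a saddle point.

saddle point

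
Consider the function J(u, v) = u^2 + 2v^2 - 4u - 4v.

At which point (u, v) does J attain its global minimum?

(2, 1)

J(u,v) separates as P(u) + Q(v), so its minimum is min P + min Q.
P'(u) = 2u - 4 vanishes at u ∈ {2}; Q'(v) = 4v - 4 vanishes at v ∈ {1}.
Local minima of P (where P''>0): P(2)=-4. Local minima of Q: Q(1)=-2.
So the global minimum of J is P(2) + Q(1) = -4 − 2 = -6, attained at (2, 1).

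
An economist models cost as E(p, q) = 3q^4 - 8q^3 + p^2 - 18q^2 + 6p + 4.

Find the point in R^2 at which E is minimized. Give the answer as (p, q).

E(p,q) separates as A(p) + B(q) + 4, so its minimum is min A + min B + 4.
A'(p) = 2p + 6 vanishes at p ∈ {-3}; B'(q) = 12q(q - 3)(q + 1) vanishes at q ∈ {-1, 0, 3}.
Local minima of A (where A''>0): A(-3)=-9. Local minima of B: B(-1)=-7, B(3)=-135.
So the global minimum of E is A(-3) + B(3) + 4 = -9 − 135 + 4 = -140, attained at (-3, 3).

(-3, 3)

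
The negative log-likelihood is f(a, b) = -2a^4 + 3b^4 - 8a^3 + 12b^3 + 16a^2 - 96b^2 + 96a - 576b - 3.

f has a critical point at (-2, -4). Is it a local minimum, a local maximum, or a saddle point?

local minimum

The mixed partial ∂²f/∂a∂b is 0, so the Hessian at any point is diag(f_aa, f_bb) = diag(8(-3a^2 - 6a + 4), 12(3b^2 + 6b - 16)).
At (-2, -4): H = diag(32, 96).
Both eigenvalues are positive, so H is positive definite: a local minimum.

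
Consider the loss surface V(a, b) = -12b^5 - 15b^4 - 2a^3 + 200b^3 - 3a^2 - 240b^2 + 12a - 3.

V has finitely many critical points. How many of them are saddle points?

4

V separates as a function of a plus a function of b, so ∇V=0 decouples.
∂V/∂a = -6(a - 1)(a + 2) = 0 at a ∈ {-2, 1}; ∂V/∂b = -60b(b - 2)(b - 1)(b + 4) = 0 at b ∈ {-4, 0, 1, 2}.
The Hessian is diagonal: diag(V_aa, V_bb). Second derivatives: V_aa(-2)=18, V_aa(1)=-18; V_bb(-4)=7200, V_bb(0)=-480, V_bb(1)=300, V_bb(2)=-720.
Saddle points occur where the two diagonal entries have opposite signs: (-2, 0), (-2, 2), (1, -4), (1, 1). Count: 4.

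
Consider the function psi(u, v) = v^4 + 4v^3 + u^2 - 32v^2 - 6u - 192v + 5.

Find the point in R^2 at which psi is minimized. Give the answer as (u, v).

psi(u,v) separates as P(u) + Q(v) + 5, so its minimum is min P + min Q + 5.
P'(u) = 2u - 6 vanishes at u ∈ {3}; Q'(v) = 4(v - 4)(v + 3)(v + 4) vanishes at v ∈ {-4, -3, 4}.
Local minima of P (where P''>0): P(3)=-9. Local minima of Q: Q(-4)=256, Q(4)=-768.
So the global minimum of psi is P(3) + Q(4) + 5 = -9 − 768 + 5 = -772, attained at (3, 4).

(3, 4)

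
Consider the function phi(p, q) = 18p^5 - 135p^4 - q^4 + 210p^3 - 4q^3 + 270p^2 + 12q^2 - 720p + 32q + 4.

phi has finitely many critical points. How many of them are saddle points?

phi separates as a function of p plus a function of q, so ∇phi=0 decouples.
∂phi/∂p = 90(p - 4)(p - 2)(p - 1)(p + 1) = 0 at p ∈ {-1, 1, 2, 4}; ∂phi/∂q = -4(q - 2)(q + 1)(q + 4) = 0 at q ∈ {-4, -1, 2}.
The Hessian is diagonal: diag(phi_pp, phi_qq). Second derivatives: phi_pp(-1)=-2700, phi_pp(1)=540, phi_pp(2)=-540, phi_pp(4)=2700; phi_qq(-4)=-72, phi_qq(-1)=36, phi_qq(2)=-72.
Saddle points occur where the two diagonal entries have opposite signs: (-1, -1), (1, -4), (1, 2), (2, -1), (4, -4), (4, 2). Count: 6.

6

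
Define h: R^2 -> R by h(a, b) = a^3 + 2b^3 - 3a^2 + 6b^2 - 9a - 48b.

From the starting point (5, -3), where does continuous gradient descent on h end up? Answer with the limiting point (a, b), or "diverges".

h is separable, so gradient descent decouples: a follows -∂h/∂a, b follows -∂h/∂b.
∂h/∂a = 3(a - 3)(a + 1); at a=5 this is 36, so a decreases.
∂h/∂b = 6(b - 2)(b + 4); at b=-3 this is -30, so b increases.
a converges to its nearest critical value 3 (a local min of the a-part); b converges to 2. The iterate converges to (3, 2).

(3, 2)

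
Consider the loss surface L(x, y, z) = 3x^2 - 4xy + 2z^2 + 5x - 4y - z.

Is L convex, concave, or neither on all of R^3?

L is quadratic, so its Hessian is the constant matrix H = [[6, -4, 0], [-4, 0, 0], [0, 0, 4]].
Leading principal minors: 6, -16, -64.
Neither pattern holds ⇒ H is indefinite ⇒ neither convex nor concave.

neither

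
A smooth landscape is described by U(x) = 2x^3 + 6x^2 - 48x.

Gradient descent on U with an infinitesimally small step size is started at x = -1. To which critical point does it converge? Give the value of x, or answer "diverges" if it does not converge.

U'(x) = 6(x - 2)(x + 4), so U'(-1) = -54.
Gradient descent moves in the -U' direction, i.e. x is increasing.
The nearest critical point in that direction is x = 2, where U'' = 36 > 0 (a local minimum). The iterate converges there.

2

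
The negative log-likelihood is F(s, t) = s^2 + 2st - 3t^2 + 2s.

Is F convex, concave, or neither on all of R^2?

neither

F is quadratic, so its Hessian is the constant matrix H = [[2, 2], [2, -6]].
det(H) = -16, tr(H) = -4.
det(H) < 0, so H is indefinite: neither convex nor concave.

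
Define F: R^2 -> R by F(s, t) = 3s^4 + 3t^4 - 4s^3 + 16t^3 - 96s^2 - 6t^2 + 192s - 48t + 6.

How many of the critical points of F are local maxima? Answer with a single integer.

1

F separates as a function of s plus a function of t, so ∇F=0 decouples.
∂F/∂s = 12(s - 4)(s - 1)(s + 4) = 0 at s ∈ {-4, 1, 4}; ∂F/∂t = 12(t - 1)(t + 1)(t + 4) = 0 at t ∈ {-4, -1, 1}.
The Hessian is diagonal: diag(F_ss, F_tt). Second derivatives: F_ss(-4)=480, F_ss(1)=-180, F_ss(4)=288; F_tt(-4)=180, F_tt(-1)=-72, F_tt(1)=120.
Local maxima occur where both diagonal entries negative: (1, -1). Count: 1.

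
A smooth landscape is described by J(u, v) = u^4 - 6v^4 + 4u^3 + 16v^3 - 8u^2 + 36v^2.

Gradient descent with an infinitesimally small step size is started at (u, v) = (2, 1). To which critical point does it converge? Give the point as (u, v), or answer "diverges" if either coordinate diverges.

J is separable, so gradient descent decouples: u follows -∂J/∂u, v follows -∂J/∂v.
∂J/∂u = 4u(u - 1)(u + 4); at u=2 this is 48, so u decreases.
∂J/∂v = -24v(v - 3)(v + 1); at v=1 this is 96, so v decreases.
u converges to its nearest critical value 1 (a local min of the u-part); v converges to 0. The iterate converges to (1, 0).

(1, 0)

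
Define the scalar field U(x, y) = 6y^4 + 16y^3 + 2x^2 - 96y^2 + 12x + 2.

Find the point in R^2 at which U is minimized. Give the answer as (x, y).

(-3, -4)

U(x,y) separates as P(x) + Q(y) + 2, so its minimum is min P + min Q + 2.
P'(x) = 4x + 12 vanishes at x ∈ {-3}; Q'(y) = 24y(y - 2)(y + 4) vanishes at y ∈ {-4, 0, 2}.
Local minima of P (where P''>0): P(-3)=-18. Local minima of Q: Q(-4)=-1024, Q(2)=-160.
So the global minimum of U is P(-3) + Q(-4) + 2 = -18 − 1024 + 2 = -1040, attained at (-3, -4).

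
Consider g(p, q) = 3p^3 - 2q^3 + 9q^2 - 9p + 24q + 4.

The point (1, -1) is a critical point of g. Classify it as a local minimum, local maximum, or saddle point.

local minimum

The mixed partial ∂²g/∂p∂q is 0, so the Hessian at any point is diag(g_pp, g_qq) = diag(18p, 6(-2q + 3)).
At (1, -1): H = diag(18, 30).
Both eigenvalues are positive, so H is positive definite: a local minimum.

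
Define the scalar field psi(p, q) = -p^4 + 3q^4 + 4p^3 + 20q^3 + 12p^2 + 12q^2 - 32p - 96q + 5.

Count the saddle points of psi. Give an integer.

5

psi separates as a function of p plus a function of q, so ∇psi=0 decouples.
∂psi/∂p = -4(p - 4)(p - 1)(p + 2) = 0 at p ∈ {-2, 1, 4}; ∂psi/∂q = 12(q - 1)(q + 2)(q + 4) = 0 at q ∈ {-4, -2, 1}.
The Hessian is diagonal: diag(psi_pp, psi_qq). Second derivatives: psi_pp(-2)=-72, psi_pp(1)=36, psi_pp(4)=-72; psi_qq(-4)=120, psi_qq(-2)=-72, psi_qq(1)=180.
Saddle points occur where the two diagonal entries have opposite signs: (-2, -4), (-2, 1), (1, -2), (4, -4), (4, 1). Count: 5.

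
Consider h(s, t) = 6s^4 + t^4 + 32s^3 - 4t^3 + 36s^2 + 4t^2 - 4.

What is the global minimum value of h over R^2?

h(s,t) separates as P(s) + Q(t) − 4, so its minimum is min P + min Q − 4.
P'(s) = 24s(s + 1)(s + 3) vanishes at s ∈ {-3, -1, 0}; Q'(t) = 4t(t - 2)(t - 1) vanishes at t ∈ {0, 1, 2}.
Local minima of P (where P''>0): P(-3)=-54, P(0)=0. Local minima of Q: Q(0)=0, Q(2)=0.
So the global minimum of h is P(-3) + Q(0) − 4 = -54 + 0 − 4 = -58, attained at (-3, 0).

-58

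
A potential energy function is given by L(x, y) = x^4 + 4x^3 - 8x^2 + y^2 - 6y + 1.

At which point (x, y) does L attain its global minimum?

(-4, 3)

L(x,y) separates as P(x) + Q(y) + 1, so its minimum is min P + min Q + 1.
P'(x) = 4x(x - 1)(x + 4) vanishes at x ∈ {-4, 0, 1}; Q'(y) = 2y - 6 vanishes at y ∈ {3}.
Local minima of P (where P''>0): P(-4)=-128, P(1)=-3. Local minima of Q: Q(3)=-9.
So the global minimum of L is P(-4) + Q(3) + 1 = -128 − 9 + 1 = -136, attained at (-4, 3).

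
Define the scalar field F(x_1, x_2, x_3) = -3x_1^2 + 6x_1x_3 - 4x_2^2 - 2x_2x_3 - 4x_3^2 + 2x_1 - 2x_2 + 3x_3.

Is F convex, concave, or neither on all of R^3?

concave

F is quadratic, so its Hessian is the constant matrix H = [[-6, 0, 6], [0, -8, -2], [6, -2, -8]].
Leading principal minors: -6, 48, -72.
Signs alternate −, +, − ⇒ H ≺ 0 ⇒ concave.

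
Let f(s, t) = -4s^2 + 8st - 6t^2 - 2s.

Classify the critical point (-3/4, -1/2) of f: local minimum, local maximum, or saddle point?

The Hessian of f is constant: H = [[-8, 8], [8, -12]].
det(H) = (-8)·(-12) − 8² = 32.
det(H) > 0 and tr(H) = -20 < 0, so H is negative definite and the point is a local maximum.

local maximum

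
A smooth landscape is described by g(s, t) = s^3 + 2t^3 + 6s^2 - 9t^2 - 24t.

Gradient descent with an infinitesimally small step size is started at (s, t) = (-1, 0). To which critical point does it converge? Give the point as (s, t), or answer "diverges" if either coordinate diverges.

g is separable, so gradient descent decouples: s follows -∂g/∂s, t follows -∂g/∂t.
∂g/∂s = 3s(s + 4); at s=-1 this is -9, so s increases.
∂g/∂t = 6(t - 4)(t + 1); at t=0 this is -24, so t increases.
s converges to its nearest critical value 0 (a local min of the s-part); t converges to 4. The iterate converges to (0, 4).

(0, 4)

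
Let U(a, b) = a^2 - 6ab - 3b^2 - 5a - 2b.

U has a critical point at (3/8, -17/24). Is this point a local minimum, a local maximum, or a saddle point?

The Hessian of U is constant: H = [[2, -6], [-6, -6]].
det(H) = 2·(-6) − (-6)² = -48.
Since det(H) < 0, H is indefinite and the critical point is a saddle point.

saddle point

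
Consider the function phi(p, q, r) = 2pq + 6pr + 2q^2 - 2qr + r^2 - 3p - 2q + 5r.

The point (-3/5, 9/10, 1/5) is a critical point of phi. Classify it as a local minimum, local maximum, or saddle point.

The Hessian is constant: H = [[0, 2, 6], [2, 4, -2], [6, -2, 2]].
Leading principal minors: Δ₁ = 0, Δ₂ = -4, Δ₃ = -200.
The minors fit neither the all-positive nor the alternating-sign pattern, so H is indefinite: a saddle point.

saddle point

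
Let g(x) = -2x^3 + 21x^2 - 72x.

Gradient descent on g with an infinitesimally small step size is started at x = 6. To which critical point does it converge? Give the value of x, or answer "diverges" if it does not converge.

diverges

g'(x) = -6(x - 4)(x - 3), so g'(6) = -36.
Gradient descent moves in the -g' direction, i.e. x is increasing.
There is no critical point above x=6, and g' keeps the same sign, so the iterate runs off to +∞.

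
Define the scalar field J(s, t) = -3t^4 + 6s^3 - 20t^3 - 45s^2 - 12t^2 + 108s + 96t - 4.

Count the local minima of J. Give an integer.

1

J separates as a function of s plus a function of t, so ∇J=0 decouples.
∂J/∂s = 18(s - 3)(s - 2) = 0 at s ∈ {2, 3}; ∂J/∂t = -12(t - 1)(t + 2)(t + 4) = 0 at t ∈ {-4, -2, 1}.
The Hessian is diagonal: diag(J_ss, J_tt). Second derivatives: J_ss(2)=-18, J_ss(3)=18; J_tt(-4)=-120, J_tt(-2)=72, J_tt(1)=-180.
Local minima occur where both diagonal entries positive: (3, -2). Count: 1.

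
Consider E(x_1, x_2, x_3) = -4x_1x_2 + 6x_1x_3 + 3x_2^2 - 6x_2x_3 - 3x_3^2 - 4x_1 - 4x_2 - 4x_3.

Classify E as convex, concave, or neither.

E is quadratic, so its Hessian is the constant matrix H = [[0, -4, 6], [-4, 6, -6], [6, -6, -6]].
Leading principal minors: 0, -16, 168.
Neither pattern holds ⇒ H is indefinite ⇒ neither convex nor concave.

neither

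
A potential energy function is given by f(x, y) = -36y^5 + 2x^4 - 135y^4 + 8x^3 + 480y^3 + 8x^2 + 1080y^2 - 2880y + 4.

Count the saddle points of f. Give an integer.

6

f separates as a function of x plus a function of y, so ∇f=0 decouples.
∂f/∂x = 8x(x + 1)(x + 2) = 0 at x ∈ {-2, -1, 0}; ∂f/∂y = -180(y - 2)(y - 1)(y + 2)(y + 4) = 0 at y ∈ {-4, -2, 1, 2}.
The Hessian is diagonal: diag(f_xx, f_yy). Second derivatives: f_xx(-2)=16, f_xx(-1)=-8, f_xx(0)=16; f_yy(-4)=10800, f_yy(-2)=-4320, f_yy(1)=2700, f_yy(2)=-4320.
Saddle points occur where the two diagonal entries have opposite signs: (-2, -2), (-2, 2), (-1, -4), (-1, 1), (0, -2), (0, 2). Count: 6.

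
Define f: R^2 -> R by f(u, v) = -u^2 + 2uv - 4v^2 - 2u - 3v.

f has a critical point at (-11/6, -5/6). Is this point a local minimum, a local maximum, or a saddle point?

The Hessian of f is constant: H = [[-2, 2], [2, -8]].
det(H) = (-2)·(-8) − 2² = 12.
det(H) > 0 and tr(H) = -10 < 0, so H is negative definite and the point is a local maximum.

local maximum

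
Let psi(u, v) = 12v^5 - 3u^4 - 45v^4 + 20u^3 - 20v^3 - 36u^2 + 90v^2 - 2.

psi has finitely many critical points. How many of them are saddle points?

psi separates as a function of u plus a function of v, so ∇psi=0 decouples.
∂psi/∂u = -12u(u - 3)(u - 2) = 0 at u ∈ {0, 2, 3}; ∂psi/∂v = 60v(v - 3)(v - 1)(v + 1) = 0 at v ∈ {-1, 0, 1, 3}.
The Hessian is diagonal: diag(psi_uu, psi_vv). Second derivatives: psi_uu(0)=-72, psi_uu(2)=24, psi_uu(3)=-36; psi_vv(-1)=-480, psi_vv(0)=180, psi_vv(1)=-240, psi_vv(3)=1440.
Saddle points occur where the two diagonal entries have opposite signs: (0, 0), (0, 3), (2, -1), (2, 1), (3, 0), (3, 3). Count: 6.

6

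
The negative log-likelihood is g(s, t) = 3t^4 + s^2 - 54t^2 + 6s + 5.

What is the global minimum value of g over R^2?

g(s,t) separates as P(s) + Q(t) + 5, so its minimum is min P + min Q + 5.
P'(s) = 2s + 6 vanishes at s ∈ {-3}; Q'(t) = 12t(t - 3)(t + 3) vanishes at t ∈ {-3, 0, 3}.
Local minima of P (where P''>0): P(-3)=-9. Local minima of Q: Q(-3)=-243, Q(3)=-243.
So the global minimum of g is P(-3) + Q(-3) + 5 = -9 − 243 + 5 = -247, attained at (-3, -3).

-247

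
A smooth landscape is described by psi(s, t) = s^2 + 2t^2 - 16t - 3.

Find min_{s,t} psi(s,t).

psi(s,t) separates as P(s) + Q(t) − 3, so its minimum is min P + min Q − 3.
P'(s) = 2s vanishes at s ∈ {0}; Q'(t) = 4(t - 4) vanishes at t ∈ {4}.
Local minima of P (where P''>0): P(0)=0. Local minima of Q: Q(4)=-32.
So the global minimum of psi is P(0) + Q(4) − 3 = 0 − 32 − 3 = -35, attained at (0, 4).

-35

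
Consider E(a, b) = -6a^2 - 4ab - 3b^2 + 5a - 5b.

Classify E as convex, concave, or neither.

concave

E is quadratic, so its Hessian is the constant matrix H = [[-12, -4], [-4, -6]].
det(H) = 56, tr(H) = -18.
det(H) > 0 and tr(H) < 0, so H is negative definite everywhere: concave.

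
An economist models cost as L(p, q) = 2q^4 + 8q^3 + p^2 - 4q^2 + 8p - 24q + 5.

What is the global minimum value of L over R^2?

-29

L(p,q) separates as A(p) + B(q) + 5, so its minimum is min A + min B + 5.
A'(p) = 2p + 8 vanishes at p ∈ {-4}; B'(q) = 8(q - 1)(q + 1)(q + 3) vanishes at q ∈ {-3, -1, 1}.
Local minima of A (where A''>0): A(-4)=-16. Local minima of B: B(-3)=-18, B(1)=-18.
So the global minimum of L is A(-4) + B(-3) + 5 = -16 − 18 + 5 = -29, attained at (-4, -3).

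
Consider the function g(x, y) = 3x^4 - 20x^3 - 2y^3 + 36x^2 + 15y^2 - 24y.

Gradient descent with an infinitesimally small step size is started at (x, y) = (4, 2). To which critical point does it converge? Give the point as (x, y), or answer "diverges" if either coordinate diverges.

(3, 1)

g is separable, so gradient descent decouples: x follows -∂g/∂x, y follows -∂g/∂y.
∂g/∂x = 12x(x - 3)(x - 2); at x=4 this is 96, so x decreases.
∂g/∂y = -6(y - 4)(y - 1); at y=2 this is 12, so y decreases.
x converges to its nearest critical value 3 (a local min of the x-part); y converges to 1. The iterate converges to (3, 1).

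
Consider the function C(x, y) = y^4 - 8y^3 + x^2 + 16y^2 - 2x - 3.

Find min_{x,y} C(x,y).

-4

C(x,y) separates as P(x) + Q(y) − 3, so its minimum is min P + min Q − 3.
P'(x) = 2x - 2 vanishes at x ∈ {1}; Q'(y) = 4y(y - 4)(y - 2) vanishes at y ∈ {0, 2, 4}.
Local minima of P (where P''>0): P(1)=-1. Local minima of Q: Q(0)=0, Q(4)=0.
So the global minimum of C is P(1) + Q(0) − 3 = -1 + 0 − 3 = -4, attained at (1, 0).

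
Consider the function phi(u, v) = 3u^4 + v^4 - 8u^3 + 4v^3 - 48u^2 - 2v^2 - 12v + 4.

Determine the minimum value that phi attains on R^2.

phi(u,v) separates as P(u) + Q(v) + 4, so its minimum is min P + min Q + 4.
P'(u) = 12u(u - 4)(u + 2) vanishes at u ∈ {-2, 0, 4}; Q'(v) = 4(v - 1)(v + 1)(v + 3) vanishes at v ∈ {-3, -1, 1}.
Local minima of P (where P''>0): P(-2)=-80, P(4)=-512. Local minima of Q: Q(-3)=-9, Q(1)=-9.
So the global minimum of phi is P(4) + Q(-3) + 4 = -512 − 9 + 4 = -517, attained at (4, -3).

-517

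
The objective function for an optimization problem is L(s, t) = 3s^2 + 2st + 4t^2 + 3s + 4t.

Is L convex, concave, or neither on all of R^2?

L is quadratic, so its Hessian is the constant matrix H = [[6, 2], [2, 8]].
det(H) = 44, tr(H) = 14.
det(H) > 0 and tr(H) > 0, so H is positive definite everywhere: convex.

convex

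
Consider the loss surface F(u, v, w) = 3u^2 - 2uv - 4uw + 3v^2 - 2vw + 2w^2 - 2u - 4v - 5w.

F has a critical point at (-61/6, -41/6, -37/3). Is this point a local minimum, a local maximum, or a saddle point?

The Hessian is constant: H = [[6, -2, -4], [-2, 6, -2], [-4, -2, 4]].
Leading principal minors: Δ₁ = 6, Δ₂ = 32, Δ₃ = -24.
The minors fit neither the all-positive nor the alternating-sign pattern, so H is indefinite: a saddle point.

saddle point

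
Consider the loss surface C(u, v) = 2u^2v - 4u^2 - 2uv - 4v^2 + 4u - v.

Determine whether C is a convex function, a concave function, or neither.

neither

The term 2u^2v is cubic, so the Hessian is not constant.
∂²C/∂u² = 4v - 8, which takes both signs as v varies (negative for sufficiently negative v). A diagonal entry of the Hessian changing sign means the Hessian is neither positive- nor negative-semidefinite on all of R^2.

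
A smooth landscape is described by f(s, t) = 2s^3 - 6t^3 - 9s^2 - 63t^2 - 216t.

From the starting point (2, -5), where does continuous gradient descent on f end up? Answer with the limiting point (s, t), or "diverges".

(3, -4)

f is separable, so gradient descent decouples: s follows -∂f/∂s, t follows -∂f/∂t.
∂f/∂s = 6s(s - 3); at s=2 this is -12, so s increases.
∂f/∂t = -18(t + 3)(t + 4); at t=-5 this is -36, so t increases.
s converges to its nearest critical value 3 (a local min of the s-part); t converges to -4. The iterate converges to (3, -4).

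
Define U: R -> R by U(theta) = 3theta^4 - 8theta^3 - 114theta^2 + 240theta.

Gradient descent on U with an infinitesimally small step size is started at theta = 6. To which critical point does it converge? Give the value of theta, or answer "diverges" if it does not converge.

U'(theta) = 12(theta - 5)(theta - 1)(theta + 4), so U'(6) = 600.
Gradient descent moves in the -U' direction, i.e. theta is decreasing.
The nearest critical point in that direction is theta = 5, where U'' = 432 > 0 (a local minimum). The iterate converges there.

5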